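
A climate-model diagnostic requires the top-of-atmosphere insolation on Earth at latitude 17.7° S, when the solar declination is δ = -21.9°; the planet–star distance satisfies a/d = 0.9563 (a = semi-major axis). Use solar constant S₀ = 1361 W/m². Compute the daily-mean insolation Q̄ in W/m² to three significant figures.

cos H₀ = −tan(-17.7°) tan(-21.900°) = -0.1283, H₀ = 1.6994 rad.
Bracket: H₀ sin φ sin δ + cos φ cos δ sin H₀ = 1.6994×-0.30403×-0.37299 + 0.95266×0.92784×0.99174 = 0.192712 + 0.876615 = 1.069327.
Inverse-square distance factor (a/d)² = 0.9563² = 0.914510.
Q̄ = (S₀/π) × 0.914510 × [bracket] = (1361/π) × 0.914510 × 1.069327 = 423.7 W/m².

Q̄ ≈ 424 W/m²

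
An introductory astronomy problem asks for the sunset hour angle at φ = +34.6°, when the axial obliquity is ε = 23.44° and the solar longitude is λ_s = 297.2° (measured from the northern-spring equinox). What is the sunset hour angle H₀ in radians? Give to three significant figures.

H₀ = 1.31 rad

Solar declination: sin δ = sin ε · sin λ_s = sin 23.44° × sin 297.2° = -0.35380, so δ = -20.720°.
cos H₀ = −tan φ · tan δ = −tan(+34.6°) × tan(-20.720°) = 0.2609, so H₀ = 1.3068 rad = 74.87°.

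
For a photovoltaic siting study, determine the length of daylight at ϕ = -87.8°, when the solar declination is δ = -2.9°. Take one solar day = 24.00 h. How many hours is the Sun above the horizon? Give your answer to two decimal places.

Sunrise equation: cos h₀ = −tan ϕ · tan δ = -1.3187 ≤ −1, so the Sun never sets (polar day) and h₀ = π.
Daylight = 2h₀/(2π) × 24.00 h = (3.1416/π) × 24.00 = 24.00 h.

24.00 h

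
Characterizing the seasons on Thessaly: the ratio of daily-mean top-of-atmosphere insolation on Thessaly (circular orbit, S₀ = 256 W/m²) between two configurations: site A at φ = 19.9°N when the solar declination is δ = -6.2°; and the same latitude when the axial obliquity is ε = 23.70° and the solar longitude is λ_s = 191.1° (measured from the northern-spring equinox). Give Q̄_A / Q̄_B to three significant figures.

Q̄_A / Q̄_B ≈ 0.979

— Configuration A (φ=+19.9°):
cos H₀ = −tan(+19.9°) tan(-6.200°) = 0.0393, H₀ = 1.5315 rad.
Bracket: H₀ sin φ sin δ + cos φ cos δ sin H₀ = 1.5315×0.34038×-0.10800 + 0.94029×0.99415×0.99923 = -0.056300 + 0.934070 = 0.877770.
Q̄ = (S₀/π) × [bracket] = (256/π) × 0.877770 = 71.527 W/m².
— Configuration B (φ=+19.9°):
Solar declination: sin δ = sin ε · sin λ_s = sin 23.70° × sin 191.1° = -0.07738, so δ = -4.438°.
cos H₀ = −tan(+19.9°) tan(-4.438°) = 0.0281, H₀ = 1.5427 rad.
Bracket: H₀ sin φ sin δ + cos φ cos δ sin H₀ = 1.5427×0.34038×-0.07738 + 0.94029×0.99700×0.99961 = -0.040633 + 0.937104 = 0.896471.
Q̄ = (S₀/π) × [bracket] = (256/π) × 0.896471 = 73.051 W/m².
Ratio Q̄_A / Q̄_B = 71.527 / 73.051 = 0.9791.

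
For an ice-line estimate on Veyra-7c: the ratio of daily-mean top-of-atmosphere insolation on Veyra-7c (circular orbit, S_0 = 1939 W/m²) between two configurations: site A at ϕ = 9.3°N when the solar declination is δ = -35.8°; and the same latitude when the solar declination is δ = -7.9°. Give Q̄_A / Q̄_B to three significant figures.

Q̄_A / Q̄_B ≈ 0.697

— Configuration A (ϕ=+9.3°):
cos h₀ = −tan(+9.3°) tan(-35.800°) = 0.1181, h₀ = 1.4524 rad.
Bracket: h₀ sin ϕ sin δ + cos ϕ cos δ sin h₀ = 1.4524×0.16160×-0.58496 + 0.98686×0.81106×0.99300 = -0.137295 + 0.794800 = 0.657505.
Q̄ = (S_0/π) × [bracket] = (1939/π) × 0.657505 = 405.81 W/m².
— Configuration B (ϕ=+9.3°):
cos h₀ = −tan(+9.3°) tan(-7.900°) = 0.0227, h₀ = 1.5481 rad.
Bracket: h₀ sin ϕ sin δ + cos ϕ cos δ sin h₀ = 1.5481×0.16160×-0.13744 + 0.98686×0.99051×0.99974 = -0.034384 + 0.977241 = 0.942857.
Q̄ = (S_0/π) × [bracket] = (1939/π) × 0.942857 = 581.93 W/m².
Ratio Q̄_A / Q̄_B = 405.81 / 581.93 = 0.6974.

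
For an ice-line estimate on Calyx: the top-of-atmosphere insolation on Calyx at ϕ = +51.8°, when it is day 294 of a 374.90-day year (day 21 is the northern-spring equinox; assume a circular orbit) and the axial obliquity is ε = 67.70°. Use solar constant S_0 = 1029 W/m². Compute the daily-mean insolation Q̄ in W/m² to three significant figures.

Q̄ ≈ 0.00 W/m²

Solar longitude: L_s = 360° × (294 − 21)/374.90 = 262.150°.
sin δ = sin 67.70° × sin 262.150° = -0.91654, so δ = -66.425°.
cos h₀ = −tan(+51.8°) tan(-66.425°) = 2.9122 ≥ 1 ⇒ polar night, h₀ = 0 and Q̄ = 0.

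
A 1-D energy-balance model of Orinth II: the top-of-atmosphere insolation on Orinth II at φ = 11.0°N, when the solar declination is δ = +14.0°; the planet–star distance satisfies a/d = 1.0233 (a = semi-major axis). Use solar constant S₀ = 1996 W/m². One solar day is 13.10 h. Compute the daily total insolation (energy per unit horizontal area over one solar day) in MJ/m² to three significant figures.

32.2 MJ/m²

cos H₀ = −tan(+11.0°) tan(+14.000°) = -0.0485, H₀ = 1.6193 rad.
Bracket: H₀ sin φ sin δ + cos φ cos δ sin H₀ = 1.6193×0.19081×0.24192 + 0.98163×0.97030×0.99882 = 0.074748 + 0.951352 = 1.026100.
Inverse-square distance factor (a/d)² = 1.0233² = 1.047143.
Q̄ = (S₀/π) × 1.047143 × [bracket] = (1996/π) × 1.047143 × 1.026100 = 682.66 W/m².
Daily total = Q̄ × 13.10 h × 3600 s/h = 682.66 × 13.10 × 3600 / 10⁶ = 32.19 MJ/m².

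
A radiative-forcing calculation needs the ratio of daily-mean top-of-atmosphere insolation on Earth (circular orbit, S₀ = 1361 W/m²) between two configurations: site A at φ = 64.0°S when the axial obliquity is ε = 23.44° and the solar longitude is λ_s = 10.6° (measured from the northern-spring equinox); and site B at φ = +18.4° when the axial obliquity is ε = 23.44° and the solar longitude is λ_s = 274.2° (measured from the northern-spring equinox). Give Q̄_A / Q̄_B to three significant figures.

Q̄_A / Q̄_B ≈ 0.496

— Configuration A (φ=-64.0°):
Solar declination: sin δ = sin ε · sin λ_s = sin 23.44° × sin 10.6° = 0.07317, so δ = +4.196°.
cos H₀ = −tan(-64.0°) tan(+4.196°) = 0.1504, H₀ = 1.4198 rad.
Bracket: H₀ sin φ sin δ + cos φ cos δ sin H₀ = 1.4198×-0.89879×0.07317 + 0.43837×0.99732×0.98862 = -0.093372 + 0.432220 = 0.338848.
Q̄ = (S₀/π) × [bracket] = (1361/π) × 0.338848 = 146.80 W/m².
— Configuration B (φ=+18.4°):
Solar declination: sin δ = sin ε · sin λ_s = sin 23.44° × sin 274.2° = -0.39672, so δ = -23.373°.
cos H₀ = −tan(+18.4°) tan(-23.373°) = 0.1438, H₀ = 1.4265 rad.
Bracket: H₀ sin φ sin δ + cos φ cos δ sin H₀ = 1.4265×0.31565×-0.39672 + 0.94888×0.91794×0.98961 = -0.178633 + 0.861965 = 0.683332.
Q̄ = (S₀/π) × [bracket] = (1361/π) × 0.683332 = 296.03 W/m².
Ratio Q̄_A / Q̄_B = 146.80 / 296.03 = 0.4959.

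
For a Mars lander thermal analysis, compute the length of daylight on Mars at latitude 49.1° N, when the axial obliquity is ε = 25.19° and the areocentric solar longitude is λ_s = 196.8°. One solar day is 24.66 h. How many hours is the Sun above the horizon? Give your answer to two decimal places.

11.20 h

sin δ = sin 25.19° × sin 196.8° = -0.12302, so δ = -7.066°.
cos H₀ = −tan φ · tan δ = −tan(+49.1°) × tan(-7.066°) = 0.1431, so H₀ = 1.4272 rad = 81.77°.
Daylight = 2H₀/(2π) × 24.66 h = (1.4272/π) × 24.66 = 11.20 h.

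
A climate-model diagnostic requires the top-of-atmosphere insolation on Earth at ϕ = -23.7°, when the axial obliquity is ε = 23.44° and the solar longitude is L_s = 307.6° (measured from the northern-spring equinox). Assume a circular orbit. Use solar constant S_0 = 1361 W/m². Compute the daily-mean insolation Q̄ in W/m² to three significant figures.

Q̄ ≈ 467 W/m²

Solar declination: sin δ = sin ε · sin L_s = sin 23.44° × sin 307.6° = -0.31516, so δ = -18.371°.
cos h₀ = −tan(-23.7°) tan(-18.371°) = -0.1458, h₀ = 1.7171 rad.
Bracket: h₀ sin ϕ sin δ + cos ϕ cos δ sin h₀ = 1.7171×-0.40195×-0.31516 + 0.91566×0.94904×0.98932 = 0.217520 + 0.859717 = 1.077237.
Q̄ = (S_0/π) × [bracket] = (1361/π) × 1.077237 = 466.7 W/m².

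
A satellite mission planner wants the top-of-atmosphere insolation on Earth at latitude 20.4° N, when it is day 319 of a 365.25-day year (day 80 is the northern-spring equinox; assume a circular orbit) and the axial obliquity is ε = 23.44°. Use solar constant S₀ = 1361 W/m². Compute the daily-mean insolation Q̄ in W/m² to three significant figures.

Solar longitude: λ_s = 360° × (319 − 80)/365.25 = 235.565°.
sin δ = sin 23.44° × sin 235.565° = -0.32808, so δ = -19.152°.
cos H₀ = −tan(+20.4°) tan(-19.152°) = 0.1292, H₀ = 1.4413 rad.
Bracket: H₀ sin φ sin δ + cos φ cos δ sin H₀ = 1.4413×0.34857×-0.32808 + 0.93728×0.94465×0.99162 = -0.164825 + 0.877982 = 0.713157.
Q̄ = (S₀/π) × [bracket] = (1361/π) × 0.713157 = 309.0 W/m².

Q̄ ≈ 309 W/m²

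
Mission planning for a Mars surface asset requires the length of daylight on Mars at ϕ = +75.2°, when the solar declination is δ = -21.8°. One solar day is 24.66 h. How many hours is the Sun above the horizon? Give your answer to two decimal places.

0.00 h

cos h₀ = −tan ϕ · tan δ = 1.5138 ≥ 1, so the Sun never rises (polar night) and h₀ = 0.
Daylight = 2h₀/(2π) × 24.66 h = (0.0000/π) × 24.66 = 0.00 h.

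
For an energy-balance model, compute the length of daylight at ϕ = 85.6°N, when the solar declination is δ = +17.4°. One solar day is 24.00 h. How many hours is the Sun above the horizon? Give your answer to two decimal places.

24.00 h

Sunrise equation: cos h₀ = −tan ϕ · tan δ = -4.0727 ≤ −1, so the Sun never sets (polar day) and h₀ = π.
Daylight = 2h₀/(2π) × 24.00 h = (3.1416/π) × 24.00 = 24.00 h.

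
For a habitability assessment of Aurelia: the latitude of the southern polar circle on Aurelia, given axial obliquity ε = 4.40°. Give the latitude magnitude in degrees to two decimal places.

85.60°

The polar circle is the lowest latitude that experiences at least one full rotation of continuous darkness at the northern-summer solstice; it lies at |φ| = 90° − ε = 90° − 4.40° = 85.60°.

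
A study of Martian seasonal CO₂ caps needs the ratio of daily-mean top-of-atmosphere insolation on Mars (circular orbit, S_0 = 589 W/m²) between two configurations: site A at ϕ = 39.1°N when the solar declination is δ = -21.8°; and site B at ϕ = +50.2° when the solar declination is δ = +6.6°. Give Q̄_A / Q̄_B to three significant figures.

Q̄_A / Q̄_B ≈ 0.501

— Configuration A (ϕ=+39.1°):
cos h₀ = −tan(+39.1°) tan(-21.800°) = 0.3250, h₀ = 1.2397 rad.
Bracket: h₀ sin ϕ sin δ + cos ϕ cos δ sin h₀ = 1.2397×0.63068×-0.37137 + 0.77605×0.92849×0.94570 = -0.290357 + 0.681429 = 0.391072.
Q̄ = (S_0/π) × [bracket] = (589/π) × 0.391072 = 73.320 W/m².
— Configuration B (ϕ=+50.2°):
cos h₀ = −tan(+50.2°) tan(+6.600°) = -0.1389, h₀ = 1.7101 rad.
Bracket: h₀ sin ϕ sin δ + cos ϕ cos δ sin h₀ = 1.7101×0.76828×0.11494 + 0.64011×0.99337×0.99031 = 0.151012 + 0.629705 = 0.780717.
Q̄ = (S_0/π) × [bracket] = (589/π) × 0.780717 = 146.37 W/m².
Ratio Q̄_A / Q̄_B = 73.320 / 146.37 = 0.5009.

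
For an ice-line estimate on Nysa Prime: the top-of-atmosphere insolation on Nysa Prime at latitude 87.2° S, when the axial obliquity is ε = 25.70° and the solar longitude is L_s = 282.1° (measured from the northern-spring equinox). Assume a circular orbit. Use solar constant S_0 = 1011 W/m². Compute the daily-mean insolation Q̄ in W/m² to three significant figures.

Solar declination: sin δ = sin ε · sin L_s = sin 25.70° × sin 282.1° = -0.42402, so δ = -25.089°.
cos h₀ = −tan(-87.2°) tan(-25.089°) = -9.5730 ≤ −1 ⇒ polar day, h₀ = π.
Bracket: h₀ sin ϕ sin δ + cos ϕ cos δ sin h₀ = 3.1416×-0.99881×-0.42402 + 0.04885×0.90565×0.00000 = 1.330516 + 0.000000 = 1.330516.
Q̄ = (S_0/π) × [bracket] = (1011/π) × 1.330516 = 428.2 W/m².

Q̄ ≈ 428 W/m²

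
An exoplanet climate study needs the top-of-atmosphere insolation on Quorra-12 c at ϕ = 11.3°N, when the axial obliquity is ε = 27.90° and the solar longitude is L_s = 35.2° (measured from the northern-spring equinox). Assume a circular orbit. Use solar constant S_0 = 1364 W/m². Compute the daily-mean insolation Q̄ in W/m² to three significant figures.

Solar declination: sin δ = sin ε · sin L_s = sin 27.90° × sin 35.2° = 0.26973, so δ = +15.648°.
cos h₀ = −tan(+11.3°) tan(+15.648°) = -0.0560, h₀ = 1.6268 rad.
Bracket: h₀ sin ϕ sin δ + cos ϕ cos δ sin h₀ = 1.6268×0.19595×0.26973 + 0.98061×0.96294×0.99843 = 0.085982 + 0.942786 = 1.028768.
Q̄ = (S_0/π) × [bracket] = (1364/π) × 1.028768 = 446.7 W/m².

Q̄ ≈ 447 W/m²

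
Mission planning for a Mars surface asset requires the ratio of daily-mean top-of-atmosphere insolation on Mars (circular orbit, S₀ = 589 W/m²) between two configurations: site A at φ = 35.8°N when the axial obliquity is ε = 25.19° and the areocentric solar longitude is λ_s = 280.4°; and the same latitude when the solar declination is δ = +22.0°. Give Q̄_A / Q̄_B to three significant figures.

Q̄_A / Q̄_B ≈ 0.348

— Configuration A (φ=+35.8°):
sin δ = sin 25.19° × sin 280.4° = -0.41863, so δ = -24.748°.
cos H₀ = −tan(+35.8°) tan(-24.748°) = 0.3325, H₀ = 1.2319 rad.
Bracket: H₀ sin φ sin δ + cos φ cos δ sin H₀ = 1.2319×0.58496×-0.41863 + 0.81106×0.90816×0.94312 = -0.301670 + 0.694676 = 0.393006.
Q̄ = (S₀/π) × [bracket] = (589/π) × 0.393006 = 73.683 W/m².
— Configuration B (φ=+35.8°):
cos H₀ = −tan(+35.8°) tan(+22.000°) = -0.2914, H₀ = 1.8665 rad.
Bracket: H₀ sin φ sin δ + cos φ cos δ sin H₀ = 1.8665×0.58496×0.37461 + 0.81106×0.92718×0.95660 = 0.409010 + 0.719362 = 1.128372.
Q̄ = (S₀/π) × [bracket] = (589/π) × 1.128372 = 211.55 W/m².
Ratio Q̄_A / Q̄_B = 73.683 / 211.55 = 0.3483.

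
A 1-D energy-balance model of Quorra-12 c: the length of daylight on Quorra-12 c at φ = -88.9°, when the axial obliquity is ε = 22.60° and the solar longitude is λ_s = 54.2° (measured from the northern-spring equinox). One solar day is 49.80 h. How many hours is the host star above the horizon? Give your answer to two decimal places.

Solar declination: sin δ = sin ε · sin λ_s = sin 22.60° × sin 54.2° = 0.31169, so δ = +18.161°.
cos H₀ = −tan φ · tan δ = 17.0840 ≥ 1, so the host star never rises (polar night) and H₀ = 0.
Daylight = 2H₀/(2π) × 49.80 h = (0.0000/π) × 49.80 = 0.00 h.

0.00 h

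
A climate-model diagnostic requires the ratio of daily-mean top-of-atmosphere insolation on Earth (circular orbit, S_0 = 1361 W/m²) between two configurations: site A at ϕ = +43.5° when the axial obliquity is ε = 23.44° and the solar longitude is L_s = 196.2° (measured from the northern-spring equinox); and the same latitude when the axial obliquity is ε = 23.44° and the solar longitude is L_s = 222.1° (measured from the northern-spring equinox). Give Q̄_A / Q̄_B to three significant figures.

— Configuration A (ϕ=+43.5°):
Solar declination: sin δ = sin ε · sin L_s = sin 23.44° × sin 196.2° = -0.11098, so δ = -6.372°.
cos h₀ = −tan(+43.5°) tan(-6.372°) = 0.1060, h₀ = 1.4646 rad.
Bracket: h₀ sin ϕ sin δ + cos ϕ cos δ sin h₀ = 1.4646×0.68835×-0.11098 + 0.72537×0.99382×0.99437 = -0.111885 + 0.716829 = 0.604944.
Q̄ = (S_0/π) × [bracket] = (1361/π) × 0.604944 = 262.07 W/m².
— Configuration B (ϕ=+43.5°):
Solar declination: sin δ = sin ε · sin L_s = sin 23.44° × sin 222.1° = -0.26669, so δ = -15.467°.
cos h₀ = −tan(+43.5°) tan(-15.467°) = 0.2626, h₀ = 1.3051 rad.
Bracket: h₀ sin ϕ sin δ + cos ϕ cos δ sin h₀ = 1.3051×0.68835×-0.26669 + 0.72537×0.96378×0.96491 = -0.239585 + 0.674566 = 0.434981.
Q̄ = (S_0/π) × [bracket] = (1361/π) × 0.434981 = 188.44 W/m².
Ratio Q̄_A / Q̄_B = 262.07 / 188.44 = 1.391.

Q̄_A / Q̄_B ≈ 1.39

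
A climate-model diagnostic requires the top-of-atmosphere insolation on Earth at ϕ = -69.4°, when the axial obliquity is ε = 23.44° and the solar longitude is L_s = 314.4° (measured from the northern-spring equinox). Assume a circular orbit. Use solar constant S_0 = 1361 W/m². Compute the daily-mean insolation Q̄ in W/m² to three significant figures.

Solar declination: sin δ = sin ε · sin L_s = sin 23.44° × sin 314.4° = -0.28421, so δ = -16.512°.
cos h₀ = −tan(-69.4°) tan(-16.512°) = -0.7886, h₀ = 2.4794 rad.
Bracket: h₀ sin ϕ sin δ + cos ϕ cos δ sin h₀ = 2.4794×-0.93606×-0.28421 + 0.35184×0.95876×0.61485 = 0.659614 + 0.207407 = 0.867021.
Q̄ = (S_0/π) × [bracket] = (1361/π) × 0.867021 = 375.6 W/m².

Q̄ ≈ 376 W/m²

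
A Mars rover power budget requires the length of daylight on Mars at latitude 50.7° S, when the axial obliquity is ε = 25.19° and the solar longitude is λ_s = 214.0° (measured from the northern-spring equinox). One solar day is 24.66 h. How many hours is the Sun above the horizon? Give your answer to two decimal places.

Solar declination: sin δ = sin ε · sin λ_s = sin 25.19° × sin 214.0° = -0.23800, so δ = -13.769°.
cos H₀ = −tan φ · tan δ = −tan(-50.7°) × tan(-13.769°) = -0.2994, so H₀ = 1.8748 rad = 107.42°.
Daylight = 2H₀/(2π) × 24.66 h = (1.8748/π) × 24.66 = 14.72 h.

14.72 h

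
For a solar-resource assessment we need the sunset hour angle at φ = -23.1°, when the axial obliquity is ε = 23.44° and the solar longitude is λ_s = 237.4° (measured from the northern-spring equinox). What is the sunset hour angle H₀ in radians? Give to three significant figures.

H₀ = 1.72 rad

Solar declination: sin δ = sin ε · sin λ_s = sin 23.44° × sin 237.4° = -0.33512, so δ = -19.580°.
cos H₀ = −tan φ · tan δ = −tan(-23.1°) × tan(-19.580°) = -0.1517, so H₀ = 1.7231 rad = 98.73°.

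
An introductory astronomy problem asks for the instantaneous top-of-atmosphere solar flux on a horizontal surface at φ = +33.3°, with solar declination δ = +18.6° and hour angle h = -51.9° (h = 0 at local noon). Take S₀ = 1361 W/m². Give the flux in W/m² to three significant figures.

904 W/m²

cos θ_z = sin φ sin δ + cos φ cos δ cos h = 0.175116 + 0.488786 = 0.663902.
Flux = S₀ · cos θ_z = 1361 × 0.663902 = 903.6 W/m².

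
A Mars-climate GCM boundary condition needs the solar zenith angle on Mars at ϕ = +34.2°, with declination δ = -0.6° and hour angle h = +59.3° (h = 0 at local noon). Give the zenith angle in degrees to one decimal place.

θ_z = 65.4°

cos θ_z = sin ϕ sin δ + cos ϕ cos δ cos h = -0.005886 + 0.422237 = 0.416351.
θ_z = arccos(0.416351) = 65.4°.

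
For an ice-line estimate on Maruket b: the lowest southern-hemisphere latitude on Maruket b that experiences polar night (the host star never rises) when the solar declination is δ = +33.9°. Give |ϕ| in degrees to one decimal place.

|ϕ| = 56.1°

Polar night requires cos h₀ = −tan ϕ tan δ ≥ 1, i.e. tan ϕ tan δ ≤ −1.
The boundary is |tan ϕ| · |tan δ| = 1, so |ϕ| = 90° − |δ| = 90° − 33.9° = 56.1° in the southern hemisphere.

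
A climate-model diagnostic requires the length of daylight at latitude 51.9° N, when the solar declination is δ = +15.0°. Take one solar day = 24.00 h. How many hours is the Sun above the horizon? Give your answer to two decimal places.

14.66 h

cos h₀ = −tan ϕ · tan δ = −tan(+51.9°) × tan(+15.000°) = -0.3417, so h₀ = 1.9196 rad = 109.98°.
Daylight = 2h₀/(2π) × 24.00 h = (1.9196/π) × 24.00 = 14.66 h.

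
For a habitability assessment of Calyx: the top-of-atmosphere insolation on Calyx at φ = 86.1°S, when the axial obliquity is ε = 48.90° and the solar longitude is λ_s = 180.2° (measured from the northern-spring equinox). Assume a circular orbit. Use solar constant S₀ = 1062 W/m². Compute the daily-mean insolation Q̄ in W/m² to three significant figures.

Solar declination: sin δ = sin ε · sin λ_s = sin 48.90° × sin 180.2° = -0.00263, so δ = -0.151°.
cos H₀ = −tan(-86.1°) tan(-0.151°) = -0.0386, H₀ = 1.6094 rad.
Bracket: H₀ sin φ sin δ + cos φ cos δ sin H₀ = 1.6094×-0.99768×-0.00263 + 0.06802×1.00000×0.99926 = 0.004223 + 0.067970 = 0.072193.
Q̄ = (S₀/π) × [bracket] = (1062/π) × 0.072193 = 24.40 W/m².

Q̄ ≈ 24.4 W/m²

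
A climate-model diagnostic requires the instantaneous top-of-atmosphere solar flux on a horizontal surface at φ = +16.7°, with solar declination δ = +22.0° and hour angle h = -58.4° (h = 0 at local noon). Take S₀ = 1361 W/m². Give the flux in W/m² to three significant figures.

cos θ_z = sin φ sin δ + cos φ cos δ cos h = 0.107647 + 0.465340 = 0.572987.
Flux = S₀ · cos θ_z = 1361 × 0.572987 = 779.8 W/m².

780 W/m²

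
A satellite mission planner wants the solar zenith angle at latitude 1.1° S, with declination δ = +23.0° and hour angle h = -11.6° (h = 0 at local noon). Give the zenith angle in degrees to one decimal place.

cos θ_z = sin ϕ sin δ + cos ϕ cos δ cos h = -0.007501 + 0.901538 = 0.894037.
θ_z = arccos(0.894037) = 26.6°.

θ_z = 26.6°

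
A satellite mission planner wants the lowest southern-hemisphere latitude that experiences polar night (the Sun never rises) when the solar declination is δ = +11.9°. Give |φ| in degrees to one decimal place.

|φ| = 78.1°

Polar night requires cos H₀ = −tan φ tan δ ≥ 1, i.e. tan φ tan δ ≤ −1.
The boundary is |tan φ| · |tan δ| = 1, so |φ| = 90° − |δ| = 90° − 11.9° = 78.1° in the southern hemisphere.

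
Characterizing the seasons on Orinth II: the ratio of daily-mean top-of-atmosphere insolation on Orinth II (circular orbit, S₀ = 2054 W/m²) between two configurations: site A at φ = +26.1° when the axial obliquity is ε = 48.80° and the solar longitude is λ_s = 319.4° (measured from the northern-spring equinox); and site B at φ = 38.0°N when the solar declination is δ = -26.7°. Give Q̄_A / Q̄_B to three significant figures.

— Configuration A (φ=+26.1°):
Solar declination: sin δ = sin ε · sin λ_s = sin 48.80° × sin 319.4° = -0.48965, so δ = -29.318°.
cos H₀ = −tan(+26.1°) tan(-29.318°) = 0.2751, H₀ = 1.2921 rad.
Bracket: H₀ sin φ sin δ + cos φ cos δ sin H₀ = 1.2921×0.43994×-0.48965 + 0.89803×0.87192×0.96141 = -0.278340 + 0.752794 = 0.474454.
Q̄ = (S₀/π) × [bracket] = (2054/π) × 0.474454 = 310.20 W/m².
— Configuration B (φ=+38.0°):
cos H₀ = −tan(+38.0°) tan(-26.700°) = 0.3929, H₀ = 1.1670 rad.
Bracket: H₀ sin φ sin δ + cos φ cos δ sin H₀ = 1.1670×0.61566×-0.44932 + 0.78801×0.89337×0.91956 = -0.322825 + 0.647356 = 0.324531.
Q̄ = (S₀/π) × [bracket] = (2054/π) × 0.324531 = 212.18 W/m².
Ratio Q̄_A / Q̄_B = 310.20 / 212.18 = 1.462.

Q̄_A / Q̄_B ≈ 1.46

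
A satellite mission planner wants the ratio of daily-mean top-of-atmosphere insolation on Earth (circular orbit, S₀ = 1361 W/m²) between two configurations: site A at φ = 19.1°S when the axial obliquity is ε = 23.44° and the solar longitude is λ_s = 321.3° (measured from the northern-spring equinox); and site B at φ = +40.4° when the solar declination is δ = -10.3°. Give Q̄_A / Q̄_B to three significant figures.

Q̄_A / Q̄_B ≈ 1.82

— Configuration A (φ=-19.1°):
Solar declination: sin δ = sin ε · sin λ_s = sin 23.44° × sin 321.3° = -0.24871, so δ = -14.401°.
cos H₀ = −tan(-19.1°) tan(-14.401°) = -0.0889, H₀ = 1.6598 rad.
Bracket: H₀ sin φ sin δ + cos φ cos δ sin H₀ = 1.6598×-0.32722×-0.24871 + 0.94495×0.96858×0.99604 = 0.135079 + 0.911635 = 1.046714.
Q̄ = (S₀/π) × [bracket] = (1361/π) × 1.046714 = 453.46 W/m².
— Configuration B (φ=+40.4°):
cos H₀ = −tan(+40.4°) tan(-10.300°) = 0.1547, H₀ = 1.4155 rad.
Bracket: H₀ sin φ sin δ + cos φ cos δ sin H₀ = 1.4155×0.64812×-0.17880 + 0.76154×0.98389×0.98797 = -0.164034 + 0.740258 = 0.576224.
Q̄ = (S₀/π) × [bracket] = (1361/π) × 0.576224 = 249.63 W/m².
Ratio Q̄_A / Q̄_B = 453.46 / 249.63 = 1.817.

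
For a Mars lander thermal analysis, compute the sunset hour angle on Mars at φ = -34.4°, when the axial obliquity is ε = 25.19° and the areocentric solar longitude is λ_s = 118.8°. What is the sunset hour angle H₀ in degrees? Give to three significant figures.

H₀ = 74.0°

sin δ = sin 25.19° × sin 118.8° = 0.37297, so δ = +21.899°.
cos H₀ = −tan φ · tan δ = −tan(-34.4°) × tan(+21.899°) = 0.2752, so H₀ = 1.2920 rad = 74.02°.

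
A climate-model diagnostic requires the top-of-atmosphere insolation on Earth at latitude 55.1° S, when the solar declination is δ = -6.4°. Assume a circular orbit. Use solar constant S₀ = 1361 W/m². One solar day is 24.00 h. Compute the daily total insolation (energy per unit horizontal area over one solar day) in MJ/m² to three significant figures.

cos H₀ = −tan(-55.1°) tan(-6.400°) = -0.1608, H₀ = 1.7323 rad.
Bracket: H₀ sin φ sin δ + cos φ cos δ sin H₀ = 1.7323×-0.82015×-0.11147 + 0.57215×0.99377×0.98699 = 0.158371 + 0.561188 = 0.719559.
Q̄ = (S₀/π) × [bracket] = (1361/π) × 0.719559 = 311.73 W/m².
Daily total = Q̄ × 24.00 h × 3600 s/h = 311.73 × 24.00 × 3600 / 10⁶ = 26.93 MJ/m².

26.9 MJ/m²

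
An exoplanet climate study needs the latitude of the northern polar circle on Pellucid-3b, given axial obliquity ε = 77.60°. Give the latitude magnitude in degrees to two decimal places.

The polar circle is the lowest latitude that experiences at least one full rotation of continuous daylight at the northern-summer solstice; it lies at |φ| = 90° − ε = 90° − 77.60° = 12.40°.

12.40°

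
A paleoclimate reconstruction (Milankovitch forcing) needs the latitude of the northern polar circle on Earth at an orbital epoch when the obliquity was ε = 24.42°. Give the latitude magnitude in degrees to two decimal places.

65.58°

The polar circle is the lowest latitude that experiences at least one full rotation of continuous daylight at the northern-summer solstice; it lies at |ϕ| = 90° − ε = 90° − 24.42° = 65.58°.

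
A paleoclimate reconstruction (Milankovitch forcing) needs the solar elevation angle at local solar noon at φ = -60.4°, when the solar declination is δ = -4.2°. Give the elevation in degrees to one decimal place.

33.8°

At local noon the hour angle is zero, so the zenith angle equals |φ − δ| = |-60.4° − (-4.200°)| = 56.200°.
Elevation = 90° − 56.200° = 33.8°.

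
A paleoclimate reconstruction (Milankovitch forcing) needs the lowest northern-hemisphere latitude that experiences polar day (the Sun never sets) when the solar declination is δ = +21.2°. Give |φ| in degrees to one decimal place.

Polar day requires cos H₀ = −tan φ tan δ ≤ −1, i.e. tan φ tan δ ≥ 1.
The boundary is |tan φ| · |tan δ| = 1, so |φ| = 90° − |δ| = 90° − 21.2° = 68.8° in the northern hemisphere.

|φ| = 68.8°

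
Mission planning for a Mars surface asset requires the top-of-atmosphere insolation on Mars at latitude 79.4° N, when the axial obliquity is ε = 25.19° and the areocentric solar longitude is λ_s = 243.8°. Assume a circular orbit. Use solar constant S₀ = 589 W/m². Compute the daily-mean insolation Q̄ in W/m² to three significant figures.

sin δ = sin 25.19° × sin 243.8° = -0.38189, so δ = -22.451°.
cos H₀ = −tan(+79.4°) tan(-22.451°) = 2.2080 ≥ 1 ⇒ polar night, H₀ = 0 and Q̄ = 0.

Q̄ ≈ 0.00 W/m²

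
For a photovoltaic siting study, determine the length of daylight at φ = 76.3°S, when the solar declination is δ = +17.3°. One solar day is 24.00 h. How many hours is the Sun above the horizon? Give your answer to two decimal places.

cos H₀ = −tan φ · tan δ = 1.2777 ≥ 1, so the Sun never rises (polar night) and H₀ = 0.
Daylight = 2H₀/(2π) × 24.00 h = (0.0000/π) × 24.00 = 0.00 h.

0.00 h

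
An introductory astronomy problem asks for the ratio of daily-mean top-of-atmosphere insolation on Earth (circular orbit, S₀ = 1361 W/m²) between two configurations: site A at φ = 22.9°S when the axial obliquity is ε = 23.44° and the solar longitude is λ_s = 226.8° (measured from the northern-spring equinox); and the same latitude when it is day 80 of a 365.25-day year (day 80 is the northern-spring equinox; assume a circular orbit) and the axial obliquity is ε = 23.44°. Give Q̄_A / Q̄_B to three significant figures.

— Configuration A (φ=-22.9°):
Solar declination: sin δ = sin ε · sin λ_s = sin 23.44° × sin 226.8° = -0.28998, so δ = -16.856°.
cos H₀ = −tan(-22.9°) tan(-16.856°) = -0.1280, H₀ = 1.6991 rad.
Bracket: H₀ sin φ sin δ + cos φ cos δ sin H₀ = 1.6991×-0.38912×-0.28998 + 0.92119×0.95703×0.99178 = 0.191721 + 0.874360 = 1.066081.
Q̄ = (S₀/π) × [bracket] = (1361/π) × 1.066081 = 461.85 W/m².
— Configuration B (φ=-22.9°):
Solar longitude: λ_s = 360° × (80 − 80)/365.25 = 0.000°.
sin δ = sin 23.44° × sin 0.000° = 0.00000, so δ = +0.000°.
cos H₀ = −tan(-22.9°) tan(+0.000°) = 0.0000, H₀ = 1.5708 rad.
Bracket: H₀ sin φ sin δ + cos φ cos δ sin H₀ = 1.5708×-0.38912×0.00000 + 0.92119×1.00000×1.00000 = -0.000000 + 0.921190 = 0.921190.
Q̄ = (S₀/π) × [bracket] = (1361/π) × 0.921190 = 399.08 W/m².
Ratio Q̄_A / Q̄_B = 461.85 / 399.08 = 1.157.

Q̄_A / Q̄_B ≈ 1.16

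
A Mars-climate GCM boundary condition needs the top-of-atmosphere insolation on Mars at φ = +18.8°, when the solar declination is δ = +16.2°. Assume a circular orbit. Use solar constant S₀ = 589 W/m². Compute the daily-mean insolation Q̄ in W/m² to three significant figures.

cos H₀ = −tan(+18.8°) tan(+16.200°) = -0.0989, H₀ = 1.6699 rad.
Bracket: H₀ sin φ sin δ + cos φ cos δ sin H₀ = 1.6699×0.32227×0.27899 + 0.94665×0.96029×0.99510 = 0.150141 + 0.904604 = 1.054745.
Q̄ = (S₀/π) × [bracket] = (589/π) × 1.054745 = 197.7 W/m².

Q̄ ≈ 198 W/m²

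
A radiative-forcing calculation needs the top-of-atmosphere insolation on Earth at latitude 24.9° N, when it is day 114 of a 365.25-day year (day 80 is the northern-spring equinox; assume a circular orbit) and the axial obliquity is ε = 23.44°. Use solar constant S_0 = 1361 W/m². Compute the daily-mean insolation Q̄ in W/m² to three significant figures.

Solar longitude: L_s = 360° × (114 − 80)/365.25 = 33.511°.
sin δ = sin 23.44° × sin 33.511° = 0.21962, so δ = +12.687°.
cos h₀ = −tan(+24.9°) tan(+12.687°) = -0.1045, h₀ = 1.6755 rad.
Bracket: h₀ sin ϕ sin δ + cos ϕ cos δ sin h₀ = 1.6755×0.42104×0.21962 + 0.90704×0.97559×0.99453 = 0.154931 + 0.880059 = 1.034990.
Q̄ = (S_0/π) × [bracket] = (1361/π) × 1.034990 = 448.4 W/m².

Q̄ ≈ 448 W/m²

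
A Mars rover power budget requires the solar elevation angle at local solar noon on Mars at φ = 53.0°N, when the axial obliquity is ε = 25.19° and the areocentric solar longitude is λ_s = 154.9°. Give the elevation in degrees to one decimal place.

47.4°

sin δ = sin 25.19° × sin 154.9° = 0.18055, so δ = +10.402°.
At local noon the hour angle is zero, so the zenith angle equals |φ − δ| = |+53.0° − (+10.402°)| = 42.598°.
Elevation = 90° − 42.598° = 47.4°.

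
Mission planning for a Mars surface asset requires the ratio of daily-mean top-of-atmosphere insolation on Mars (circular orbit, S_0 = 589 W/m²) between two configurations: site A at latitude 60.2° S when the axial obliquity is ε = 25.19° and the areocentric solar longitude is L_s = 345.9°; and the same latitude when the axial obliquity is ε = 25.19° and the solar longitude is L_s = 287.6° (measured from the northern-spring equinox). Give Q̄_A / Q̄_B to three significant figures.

— Configuration A (ϕ=-60.2°):
sin δ = sin 25.19° × sin 345.9° = -0.10369, so δ = -5.952°.
cos h₀ = −tan(-60.2°) tan(-5.952°) = -0.1820, h₀ = 1.7538 rad.
Bracket: h₀ sin ϕ sin δ + cos ϕ cos δ sin h₀ = 1.7538×-0.86777×-0.10369 + 0.49697×0.99461×0.98329 = 0.157805 + 0.486032 = 0.643837.
Q̄ = (S_0/π) × [bracket] = (589/π) × 0.643837 = 120.71 W/m².
— Configuration B (ϕ=-60.2°):
Solar declination: sin δ = sin ε · sin L_s = sin 25.19° × sin 287.6° = -0.40570, so δ = -23.935°.
cos h₀ = −tan(-60.2°) tan(-23.935°) = -0.7750, h₀ = 2.4576 rad.
Bracket: h₀ sin ϕ sin δ + cos ϕ cos δ sin h₀ = 2.4576×-0.86777×-0.40570 + 0.49697×0.91401×0.63192 = 0.865209 + 0.287041 = 1.152250.
Q̄ = (S_0/π) × [bracket] = (589/π) × 1.152250 = 216.03 W/m².
Ratio Q̄_A / Q̄_B = 120.71 / 216.03 = 0.5588.

Q̄_A / Q̄_B ≈ 0.559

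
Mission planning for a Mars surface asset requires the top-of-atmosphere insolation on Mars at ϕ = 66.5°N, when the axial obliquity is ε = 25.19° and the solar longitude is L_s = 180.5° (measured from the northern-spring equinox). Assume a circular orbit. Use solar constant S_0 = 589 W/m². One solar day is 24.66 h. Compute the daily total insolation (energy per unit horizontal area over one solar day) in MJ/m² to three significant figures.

6.55 MJ/m²

Solar declination: sin δ = sin ε · sin L_s = sin 25.19° × sin 180.5° = -0.00371, so δ = -0.213°.
cos h₀ = −tan(+66.5°) tan(-0.213°) = 0.0085, h₀ = 1.5623 rad.
Bracket: h₀ sin ϕ sin δ + cos ϕ cos δ sin h₀ = 1.5623×0.91706×-0.00371 + 0.39875×0.99999×0.99996 = -0.005315 + 0.398730 = 0.393415.
Q̄ = (S_0/π) × [bracket] = (589/π) × 0.393415 = 73.759 W/m².
Daily total = Q̄ × 24.66 h × 3600 s/h = 73.759 × 24.66 × 3600 / 10⁶ = 6.548 MJ/m².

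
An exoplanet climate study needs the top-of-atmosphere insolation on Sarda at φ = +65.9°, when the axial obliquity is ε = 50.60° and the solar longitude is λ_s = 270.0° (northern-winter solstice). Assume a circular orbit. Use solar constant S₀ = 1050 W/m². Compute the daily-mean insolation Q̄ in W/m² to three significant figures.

Solar declination: sin δ = sin ε · sin λ_s = sin 50.60° × sin 270.0° = -0.77273, so δ = -50.600°.
cos H₀ = −tan(+65.9°) tan(-50.600°) = 2.7216 ≥ 1 ⇒ polar night, H₀ = 0 and Q̄ = 0.

Q̄ ≈ 0.00 W/m²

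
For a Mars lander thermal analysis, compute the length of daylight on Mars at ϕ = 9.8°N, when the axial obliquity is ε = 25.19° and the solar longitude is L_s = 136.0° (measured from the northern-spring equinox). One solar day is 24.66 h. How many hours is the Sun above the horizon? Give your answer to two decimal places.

12.75 h

Solar declination: sin δ = sin ε · sin L_s = sin 25.19° × sin 136.0° = 0.29566, so δ = +17.197°.
cos h₀ = −tan ϕ · tan δ = −tan(+9.8°) × tan(+17.197°) = -0.0535, so h₀ = 1.6243 rad = 93.06°.
Daylight = 2h₀/(2π) × 24.66 h = (1.6243/π) × 24.66 = 12.75 h.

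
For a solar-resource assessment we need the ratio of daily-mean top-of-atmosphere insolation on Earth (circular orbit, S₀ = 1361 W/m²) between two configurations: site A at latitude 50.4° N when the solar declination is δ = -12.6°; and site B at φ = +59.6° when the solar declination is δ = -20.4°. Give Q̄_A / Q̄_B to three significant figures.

Q̄_A / Q̄_B ≈ 3.77

— Configuration A (φ=+50.4°):
cos H₀ = −tan(+50.4°) tan(-12.600°) = 0.2702, H₀ = 1.2972 rad.
Bracket: H₀ sin φ sin δ + cos φ cos δ sin H₀ = 1.2972×0.77051×-0.21814 + 0.63742×0.97592×0.96281 = -0.218032 + 0.598936 = 0.380904.
Q̄ = (S₀/π) × [bracket] = (1361/π) × 0.380904 = 165.02 W/m².
— Configuration B (φ=+59.6°):
cos H₀ = −tan(+59.6°) tan(-20.400°) = 0.6339, H₀ = 0.8842 rad.
Bracket: H₀ sin φ sin δ + cos φ cos δ sin H₀ = 0.8842×0.86251×-0.34857 + 0.50603×0.93728×0.77343 = -0.265830 + 0.366832 = 0.101002.
Q̄ = (S₀/π) × [bracket] = (1361/π) × 0.101002 = 43.756 W/m².
Ratio Q̄_A / Q̄_B = 165.02 / 43.756 = 3.771.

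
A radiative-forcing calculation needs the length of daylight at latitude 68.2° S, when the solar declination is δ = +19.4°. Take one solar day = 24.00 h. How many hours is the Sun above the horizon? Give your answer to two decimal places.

cos H₀ = −tan φ · tan δ = −tan(-68.2°) × tan(+19.400°) = 0.8805, so H₀ = 0.4940 rad = 28.30°.
Daylight = 2H₀/(2π) × 24.00 h = (0.4940/π) × 24.00 = 3.77 h.

3.77 h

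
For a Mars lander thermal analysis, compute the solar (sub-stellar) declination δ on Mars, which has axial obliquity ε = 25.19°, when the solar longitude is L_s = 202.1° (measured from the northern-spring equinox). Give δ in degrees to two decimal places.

sin δ = sin ε · sin L_s = sin 25.19° × sin 202.1° = -0.160129.
δ = arcsin(-0.160129) = -9.21°.

δ = -9.21°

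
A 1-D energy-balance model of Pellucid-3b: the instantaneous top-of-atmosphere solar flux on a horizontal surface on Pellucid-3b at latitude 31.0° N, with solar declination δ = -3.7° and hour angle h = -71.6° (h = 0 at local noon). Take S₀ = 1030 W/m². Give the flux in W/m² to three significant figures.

244 W/m²

cos θ_z = sin φ sin δ + cos φ cos δ cos h = -0.033237 + 0.270000 = 0.236763.
Flux = S₀ · cos θ_z = 1030 × 0.236763 = 243.9 W/m².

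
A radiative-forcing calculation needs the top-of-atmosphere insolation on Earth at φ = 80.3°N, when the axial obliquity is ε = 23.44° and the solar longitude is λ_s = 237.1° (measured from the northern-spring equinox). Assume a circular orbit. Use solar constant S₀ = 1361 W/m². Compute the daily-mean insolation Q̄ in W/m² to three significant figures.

Solar declination: sin δ = sin ε · sin λ_s = sin 23.44° × sin 237.1° = -0.33399, so δ = -19.511°.
cos H₀ = −tan(+80.3°) tan(-19.511°) = 2.0730 ≥ 1 ⇒ polar night, H₀ = 0 and Q̄ = 0.

Q̄ ≈ 0.00 W/m²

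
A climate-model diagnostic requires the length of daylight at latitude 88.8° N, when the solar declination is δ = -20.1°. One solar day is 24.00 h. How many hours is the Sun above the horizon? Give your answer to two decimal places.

cos h₀ = −tan ϕ · tan δ = 17.4702 ≥ 1, so the Sun never rises (polar night) and h₀ = 0.
Daylight = 2h₀/(2π) × 24.00 h = (0.0000/π) × 24.00 = 0.00 h.

0.00 h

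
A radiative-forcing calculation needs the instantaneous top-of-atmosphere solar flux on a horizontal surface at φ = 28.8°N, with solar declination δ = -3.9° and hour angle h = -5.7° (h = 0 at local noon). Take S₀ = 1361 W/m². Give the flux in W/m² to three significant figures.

cos θ_z = sin φ sin δ + cos φ cos δ cos h = -0.032767 + 0.869955 = 0.837188.
Flux = S₀ · cos θ_z = 1361 × 0.837188 = 1139 W/m².

1.14e+03 W/m²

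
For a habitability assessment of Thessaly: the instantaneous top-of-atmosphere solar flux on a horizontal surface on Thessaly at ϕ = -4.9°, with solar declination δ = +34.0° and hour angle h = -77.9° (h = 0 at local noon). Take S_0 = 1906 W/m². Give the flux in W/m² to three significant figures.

239 W/m²

cos θ_z = sin ϕ sin δ + cos ϕ cos δ cos h = -0.047765 + 0.173147 = 0.125382.
Flux = S_0 · cos θ_z = 1906 × 0.125382 = 239.0 W/m².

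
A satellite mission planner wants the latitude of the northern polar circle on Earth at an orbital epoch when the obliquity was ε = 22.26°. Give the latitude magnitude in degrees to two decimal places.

67.74°

The polar circle is the lowest latitude that experiences at least one full rotation of continuous daylight at the northern-summer solstice; it lies at |φ| = 90° − ε = 90° − 22.26° = 67.74°.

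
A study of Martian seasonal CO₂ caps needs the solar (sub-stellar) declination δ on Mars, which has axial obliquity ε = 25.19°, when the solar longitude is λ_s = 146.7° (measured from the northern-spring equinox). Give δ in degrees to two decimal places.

δ = +13.51°

sin δ = sin ε · sin λ_s = sin 25.19° × sin 146.7° = 0.233676.
δ = arcsin(0.233676) = +13.51°.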